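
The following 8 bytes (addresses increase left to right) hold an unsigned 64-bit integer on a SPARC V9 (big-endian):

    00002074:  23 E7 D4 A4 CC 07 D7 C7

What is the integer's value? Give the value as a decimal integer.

Big-endian stores the most-significant byte at the lowest address.
The bytes are already most-significant first: 0x23E7D4A4CC07D7C7.
0x23E7D4A4CC07D7C7 = 2587270315210430407.

2587270315210430407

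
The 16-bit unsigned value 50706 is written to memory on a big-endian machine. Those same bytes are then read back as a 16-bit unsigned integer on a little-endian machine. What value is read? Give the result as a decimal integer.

4806

50706 in 16-bit hexadecimal is 0xC612.
Stored big-endian, the bytes at ascending addresses are C6 12.
Read back as little-endian, the first byte is least significant, giving 0x12C6.
0x12C6 = 4806.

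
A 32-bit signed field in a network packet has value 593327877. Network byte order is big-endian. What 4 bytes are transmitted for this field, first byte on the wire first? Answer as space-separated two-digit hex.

23 5D 77 05

593327877 in hexadecimal, padded to 32 bits, is 0x235D7705.
Split into bytes (most-significant first): 23 5D 77 05.
In big-endian order the high byte comes first in memory.
So the memory order matches the most-significant-first order: 23 5D 77 05.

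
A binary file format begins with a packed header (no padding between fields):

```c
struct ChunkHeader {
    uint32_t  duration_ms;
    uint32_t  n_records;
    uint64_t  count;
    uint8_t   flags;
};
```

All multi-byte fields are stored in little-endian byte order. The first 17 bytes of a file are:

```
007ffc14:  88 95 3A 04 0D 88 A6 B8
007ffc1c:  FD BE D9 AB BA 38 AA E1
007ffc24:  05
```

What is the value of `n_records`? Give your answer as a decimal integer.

3097921549

`n_records` follows `duration_ms` (4 bytes), so it starts at byte offset 4 and occupies 4 bytes.
Bytes at offsets 4..7: 0D 88 A6 B8.
Little-endian stores the least-significant byte at the lowest address.
Reassemble most-significant byte first: B8 A6 88 0D → 0xB8A6880D.
0xB8A6880D = 3097921549.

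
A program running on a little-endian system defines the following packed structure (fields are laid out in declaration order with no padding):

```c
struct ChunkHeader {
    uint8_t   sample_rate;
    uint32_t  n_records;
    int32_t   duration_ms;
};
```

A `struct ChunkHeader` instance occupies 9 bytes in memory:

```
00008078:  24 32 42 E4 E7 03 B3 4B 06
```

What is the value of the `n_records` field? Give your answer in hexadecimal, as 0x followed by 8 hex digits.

`n_records` follows `sample_rate` (1 byte), so it starts at byte offset 1 and occupies 4 bytes.
Bytes at offsets 1..4: 32 42 E4 E7.
Little-endian stores the least-significant byte at the lowest address.
Reassemble most-significant byte first: E7 E4 42 32 → 0xE7E44232.

0xE7E44232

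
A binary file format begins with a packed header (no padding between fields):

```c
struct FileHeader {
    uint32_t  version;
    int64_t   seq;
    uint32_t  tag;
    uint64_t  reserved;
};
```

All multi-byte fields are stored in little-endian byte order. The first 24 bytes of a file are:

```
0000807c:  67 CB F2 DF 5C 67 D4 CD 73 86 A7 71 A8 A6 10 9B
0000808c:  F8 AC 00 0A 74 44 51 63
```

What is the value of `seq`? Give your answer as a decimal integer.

8189662279329146716

`seq` follows `version` (4 bytes), so it starts at byte offset 4 and occupies 8 bytes.
Bytes at offsets 4..11: 5C 67 D4 CD 73 86 A7 71.
Little-endian: lowest address holds the least-significant byte.
Reassemble most-significant byte first: 71 A7 86 73 CD D4 67 5C → 0x71A78673CDD4675C.
0x71A78673CDD4675C = 8189662279329146716.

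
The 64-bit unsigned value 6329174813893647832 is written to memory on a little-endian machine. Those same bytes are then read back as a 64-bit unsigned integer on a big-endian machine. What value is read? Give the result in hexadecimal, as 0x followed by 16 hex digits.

6329174813893647832 in 64-bit hexadecimal is 0x57D5BEF5B77ADDD8.
Stored little-endian, the bytes at ascending addresses are D8 DD 7A B7 F5 BE D5 57.
Read back as big-endian, the last byte is least significant, giving 0xD8DD7AB7F5BED557.

0xD8DD7AB7F5BED557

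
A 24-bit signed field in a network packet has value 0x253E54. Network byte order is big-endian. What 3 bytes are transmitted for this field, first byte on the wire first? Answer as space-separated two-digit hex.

25 3E 54

Split into bytes (most-significant first): 25 3E 54.
Big-endian: lowest address holds the most-significant byte.
So the memory order matches the most-significant-first order: 25 3E 54.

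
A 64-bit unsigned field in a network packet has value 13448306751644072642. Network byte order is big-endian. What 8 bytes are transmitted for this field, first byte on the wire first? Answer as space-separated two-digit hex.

13448306751644072642 in hexadecimal, padded to 64 bits, is 0xBAA1FBBD0A3B7AC2.
Split into bytes (most-significant first): BA A1 FB BD 0A 3B 7A C2.
Big-endian: lowest address holds the most-significant byte.
So the memory order matches the most-significant-first order: BA A1 FB BD 0A 3B 7A C2.

BA A1 FB BD 0A 3B 7A C2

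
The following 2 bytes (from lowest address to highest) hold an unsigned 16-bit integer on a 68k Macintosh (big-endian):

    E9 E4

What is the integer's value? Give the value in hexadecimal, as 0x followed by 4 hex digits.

0xE9E4

In big-endian order the high byte comes first in memory.
The bytes are already most-significant first: 0xE9E4.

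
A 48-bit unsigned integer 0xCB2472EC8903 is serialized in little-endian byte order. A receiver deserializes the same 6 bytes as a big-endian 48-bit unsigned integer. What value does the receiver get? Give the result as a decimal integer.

3890912306379

Stored little-endian, the bytes at ascending addresses are 03 89 EC 72 24 CB.
Read back as big-endian, the last byte is least significant, giving 0x0389EC7224CB.
0x0389EC7224CB = 3890912306379.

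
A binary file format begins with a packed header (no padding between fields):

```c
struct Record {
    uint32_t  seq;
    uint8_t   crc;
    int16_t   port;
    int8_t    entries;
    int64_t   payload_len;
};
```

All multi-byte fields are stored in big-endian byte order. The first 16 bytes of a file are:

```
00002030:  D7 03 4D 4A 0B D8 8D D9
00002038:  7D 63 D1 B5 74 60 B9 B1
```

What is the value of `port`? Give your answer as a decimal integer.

-10099

`port` follows `seq` (4 B), `crc` (1 B), so it starts at offset 4 + 1 = 5 and occupies 2 bytes.
Bytes at offsets 5..6: D8 8D.
In big-endian order the high byte comes first in memory.
The bytes are already most-significant first: 0xD88D.
Top bit is set, so as a signed 16-bit value this is 0xD88D − 2^16 = -10099.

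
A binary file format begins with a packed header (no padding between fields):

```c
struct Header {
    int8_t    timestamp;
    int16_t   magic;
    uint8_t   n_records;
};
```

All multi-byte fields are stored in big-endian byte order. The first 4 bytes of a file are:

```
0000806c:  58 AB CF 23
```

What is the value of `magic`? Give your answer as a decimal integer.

-21553

`magic` follows `timestamp` (1 byte), so it starts at byte offset 1 and occupies 2 bytes.
Bytes at offsets 1..2: AB CF.
In big-endian order the high byte comes first in memory.
The bytes are already most-significant first: 0xABCF.
Top bit is set, so as a signed 16-bit value this is 0xABCF − 2^16 = -21553.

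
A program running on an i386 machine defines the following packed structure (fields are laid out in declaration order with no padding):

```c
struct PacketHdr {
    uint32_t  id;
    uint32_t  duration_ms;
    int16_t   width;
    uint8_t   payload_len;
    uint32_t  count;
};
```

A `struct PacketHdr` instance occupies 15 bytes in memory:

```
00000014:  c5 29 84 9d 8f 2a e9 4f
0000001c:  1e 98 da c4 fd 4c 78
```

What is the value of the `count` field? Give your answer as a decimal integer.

2018311620

`count` follows `id` (4 B), `duration_ms` (4 B), `width` (2 B), `payload_len` (1 B), so it starts at offset 4 + 4 + 2 + 1 = 11 and occupies 4 bytes.
Bytes at offsets 11..14: C4 FD 4C 78.
In little-endian order the low byte comes first in memory.
Reassemble most-significant byte first: 78 4C FD C4 → 0x784CFDC4.
0x784CFDC4 = 2018311620.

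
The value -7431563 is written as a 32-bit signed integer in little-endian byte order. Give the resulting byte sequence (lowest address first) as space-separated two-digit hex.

Two's complement of -7431563 in 32 bits: 7431563 = 0x0071658B; invert → 0xFF8E9A74; add 1 → 0xFF8E9A75.
Split into bytes (most-significant first): FF 8E 9A 75.
Little-endian stores the least-significant byte at the lowest address.
So at ascending addresses the bytes are 75 9A 8E FF.

75 9A 8E FF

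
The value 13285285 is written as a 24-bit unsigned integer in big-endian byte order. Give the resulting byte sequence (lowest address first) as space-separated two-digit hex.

13285285 in hexadecimal, padded to 24 bits, is 0xCAB7A5.
Split into bytes (most-significant first): CA B7 A5.
In big-endian order the high byte comes first in memory.
So the memory order matches the most-significant-first order: CA B7 A5.

CA B7 A5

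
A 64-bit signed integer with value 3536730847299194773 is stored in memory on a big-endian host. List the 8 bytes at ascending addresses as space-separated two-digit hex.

3536730847299194773 in hexadecimal, padded to 64 bits, is 0x3114FDF79B6F4F95.
Split into bytes (most-significant first): 31 14 FD F7 9B 6F 4F 95.
Big-endian: lowest address holds the most-significant byte.
So the memory order matches the most-significant-first order: 31 14 FD F7 9B 6F 4F 95.

31 14 FD F7 9B 6F 4F 95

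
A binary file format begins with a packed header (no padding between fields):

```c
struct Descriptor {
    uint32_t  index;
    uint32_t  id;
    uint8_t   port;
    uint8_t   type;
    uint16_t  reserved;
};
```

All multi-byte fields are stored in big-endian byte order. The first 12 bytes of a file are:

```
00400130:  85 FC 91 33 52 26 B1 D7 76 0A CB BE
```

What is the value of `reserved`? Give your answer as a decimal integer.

52158

`reserved` follows `index` (4 B), `id` (4 B), `port` (1 B), `type` (1 B), so it starts at offset 4 + 4 + 1 + 1 = 10 and occupies 2 bytes.
Bytes at offsets 10..11: CB BE.
Big-endian stores the most-significant byte at the lowest address.
The bytes are already most-significant first: 0xCBBE.
0xCBBE = 52158.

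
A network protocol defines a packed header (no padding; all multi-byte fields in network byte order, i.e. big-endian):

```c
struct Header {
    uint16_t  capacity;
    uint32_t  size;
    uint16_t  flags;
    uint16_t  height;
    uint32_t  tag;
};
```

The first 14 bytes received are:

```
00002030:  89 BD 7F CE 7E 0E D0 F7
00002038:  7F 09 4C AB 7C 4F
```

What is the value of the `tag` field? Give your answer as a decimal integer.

`tag` follows `capacity` (2 B), `size` (4 B), `flags` (2 B), `height` (2 B), so it starts at offset 2 + 4 + 2 + 2 = 10 and occupies 4 bytes.
Bytes at offsets 10..13: 4C AB 7C 4F.
Big-endian stores the most-significant byte at the lowest address.
The bytes are already most-significant first: 0x4CAB7C4F.
0x4CAB7C4F = 1286306895.

1286306895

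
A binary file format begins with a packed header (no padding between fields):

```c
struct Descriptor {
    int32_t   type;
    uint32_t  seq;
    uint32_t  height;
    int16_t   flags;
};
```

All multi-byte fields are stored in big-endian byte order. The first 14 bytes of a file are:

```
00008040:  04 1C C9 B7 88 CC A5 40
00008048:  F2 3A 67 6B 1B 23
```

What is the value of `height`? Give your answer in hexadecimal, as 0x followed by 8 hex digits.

0xF23A676B

`height` follows `type` (4 B), `seq` (4 B), so it starts at offset 4 + 4 = 8 and occupies 4 bytes.
Bytes at offsets 8..11: F2 3A 67 6B.
In big-endian order the high byte comes first in memory.
The bytes are already most-significant first: 0xF23A676B.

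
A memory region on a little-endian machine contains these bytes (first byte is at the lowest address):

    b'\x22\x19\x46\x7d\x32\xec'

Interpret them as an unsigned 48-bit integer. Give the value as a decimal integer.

259701594265890

Little-endian stores the least-significant byte at the lowest address.
Reassemble most-significant byte first: EC 32 7D 46 19 22 → 0xEC327D461922.
0xEC327D461922 = 259701594265890.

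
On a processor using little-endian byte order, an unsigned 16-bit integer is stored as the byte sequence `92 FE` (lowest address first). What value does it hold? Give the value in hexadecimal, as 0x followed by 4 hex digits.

Little-endian stores the least-significant byte at the lowest address.
Reassemble most-significant byte first: FE 92 → 0xFE92.

0xFE92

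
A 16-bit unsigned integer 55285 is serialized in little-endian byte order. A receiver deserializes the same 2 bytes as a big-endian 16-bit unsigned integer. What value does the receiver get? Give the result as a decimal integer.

62935

55285 in 16-bit hexadecimal is 0xD7F5.
Stored little-endian, the bytes at ascending addresses are F5 D7.
Read back as big-endian, the last byte is least significant, giving 0xF5D7.
0xF5D7 = 62935.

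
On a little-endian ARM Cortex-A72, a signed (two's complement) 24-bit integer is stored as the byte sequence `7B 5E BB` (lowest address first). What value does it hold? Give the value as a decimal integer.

Little-endian stores the least-significant byte at the lowest address.
Reassemble most-significant byte first: BB 5E 7B → 0xBB5E7B.
Top bit is set, so as a signed 24-bit value this is 0xBB5E7B − 2^24 = -4497797.

-4497797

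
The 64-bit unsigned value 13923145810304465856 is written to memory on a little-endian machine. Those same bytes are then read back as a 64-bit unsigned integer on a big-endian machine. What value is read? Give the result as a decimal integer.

13869726427197421761

13923145810304465856 in 64-bit hexadecimal is 0xC138F358B32A7BC0.
Stored little-endian, the bytes at ascending addresses are C0 7B 2A B3 58 F3 38 C1.
Read back as big-endian, the last byte is least significant, giving 0xC07B2AB358F338C1.
0xC07B2AB358F338C1 = 13869726427197421761.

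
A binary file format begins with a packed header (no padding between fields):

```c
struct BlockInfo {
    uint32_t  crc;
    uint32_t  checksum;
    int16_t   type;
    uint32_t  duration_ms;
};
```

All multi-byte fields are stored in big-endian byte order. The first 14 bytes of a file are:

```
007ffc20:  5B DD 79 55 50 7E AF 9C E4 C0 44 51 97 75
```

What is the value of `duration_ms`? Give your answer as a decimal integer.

1146197877

`duration_ms` follows `crc` (4 B), `checksum` (4 B), `type` (2 B), so it starts at offset 4 + 4 + 2 = 10 and occupies 4 bytes.
Bytes at offsets 10..13: 44 51 97 75.
Big-endian: lowest address holds the most-significant byte.
The bytes are already most-significant first: 0x44519775.
0x44519775 = 1146197877.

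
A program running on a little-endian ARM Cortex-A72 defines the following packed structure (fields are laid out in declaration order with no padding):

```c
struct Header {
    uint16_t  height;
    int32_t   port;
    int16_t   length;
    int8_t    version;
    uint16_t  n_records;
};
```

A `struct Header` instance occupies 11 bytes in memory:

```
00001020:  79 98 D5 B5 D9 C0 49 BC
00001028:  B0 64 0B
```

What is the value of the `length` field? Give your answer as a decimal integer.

-17335

`length` follows `height` (2 B), `port` (4 B), so it starts at offset 2 + 4 = 6 and occupies 2 bytes.
Bytes at offsets 6..7: 49 BC.
Little-endian stores the least-significant byte at the lowest address.
Reassemble most-significant byte first: BC 49 → 0xBC49.
Top bit is set, so as a signed 16-bit value this is 0xBC49 − 2^16 = -17335.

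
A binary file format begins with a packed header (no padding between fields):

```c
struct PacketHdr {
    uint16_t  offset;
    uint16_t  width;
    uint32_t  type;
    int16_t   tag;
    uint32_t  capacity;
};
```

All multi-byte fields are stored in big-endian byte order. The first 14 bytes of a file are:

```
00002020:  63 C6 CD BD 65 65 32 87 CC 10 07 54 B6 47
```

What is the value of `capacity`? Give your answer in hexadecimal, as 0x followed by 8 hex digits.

0x0754B647

`capacity` follows `offset` (2 B), `width` (2 B), `type` (4 B), `tag` (2 B), so it starts at offset 2 + 2 + 4 + 2 = 10 and occupies 4 bytes.
Bytes at offsets 10..13: 07 54 B6 47.
Big-endian stores the most-significant byte at the lowest address.
The bytes are already most-significant first: 0x0754B647.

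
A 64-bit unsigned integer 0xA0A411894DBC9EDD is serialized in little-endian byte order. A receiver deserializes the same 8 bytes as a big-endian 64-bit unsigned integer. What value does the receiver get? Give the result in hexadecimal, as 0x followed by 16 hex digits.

Stored little-endian, the bytes at ascending addresses are DD 9E BC 4D 89 11 A4 A0.
Read back as big-endian, the last byte is least significant, giving 0xDD9EBC4D8911A4A0.

0xDD9EBC4D8911A4A0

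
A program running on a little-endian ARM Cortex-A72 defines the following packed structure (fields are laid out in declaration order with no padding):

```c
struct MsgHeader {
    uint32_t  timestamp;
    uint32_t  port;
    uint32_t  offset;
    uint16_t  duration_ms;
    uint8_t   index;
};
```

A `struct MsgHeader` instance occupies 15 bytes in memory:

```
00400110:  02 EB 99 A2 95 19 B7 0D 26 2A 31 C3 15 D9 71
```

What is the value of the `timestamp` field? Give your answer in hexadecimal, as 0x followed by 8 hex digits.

0xA299EB02

`timestamp` is the first field, at byte offset 0, occupying 4 bytes.
Bytes at offsets 0..3: 02 EB 99 A2.
In little-endian order the low byte comes first in memory.
Reassemble most-significant byte first: A2 99 EB 02 → 0xA299EB02.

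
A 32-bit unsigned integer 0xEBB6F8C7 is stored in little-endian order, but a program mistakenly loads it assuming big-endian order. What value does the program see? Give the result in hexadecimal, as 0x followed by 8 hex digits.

0xC7F8B6EB

Stored little-endian, the bytes at ascending addresses are C7 F8 B6 EB.
Read back as big-endian, the last byte is least significant, giving 0xC7F8B6EB.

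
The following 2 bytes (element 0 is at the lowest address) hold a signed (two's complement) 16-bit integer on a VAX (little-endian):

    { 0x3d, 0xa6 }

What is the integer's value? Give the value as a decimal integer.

Little-endian stores the least-significant byte at the lowest address.
Reassemble most-significant byte first: A6 3D → 0xA63D.
Top bit is set, so as a signed 16-bit value this is 0xA63D − 2^16 = -22979.

-22979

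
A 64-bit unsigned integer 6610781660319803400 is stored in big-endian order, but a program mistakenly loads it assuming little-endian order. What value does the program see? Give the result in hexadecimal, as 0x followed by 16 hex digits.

6610781660319803400 in 64-bit hexadecimal is 0x5BBE36E507076808.
Stored big-endian, the bytes at ascending addresses are 5B BE 36 E5 07 07 68 08.
Read back as little-endian, the first byte is least significant, giving 0x08680707E536BE5B.

0x08680707E536BE5B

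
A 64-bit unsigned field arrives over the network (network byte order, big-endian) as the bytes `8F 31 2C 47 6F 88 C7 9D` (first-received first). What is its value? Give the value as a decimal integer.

10318076906608052125

Big-endian stores the most-significant byte at the lowest address.
The bytes are already most-significant first: 0x8F312C476F88C79D.
0x8F312C476F88C79D = 10318076906608052125.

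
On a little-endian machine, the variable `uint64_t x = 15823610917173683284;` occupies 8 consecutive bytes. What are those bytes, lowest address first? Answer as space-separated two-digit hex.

54 64 21 C6 4A C2 98 DB

15823610917173683284 in hexadecimal, padded to 64 bits, is 0xDB98C24AC6216454.
Split into bytes (most-significant first): DB 98 C2 4A C6 21 64 54.
Little-endian: lowest address holds the least-significant byte.
So at ascending addresses the bytes are 54 64 21 C6 4A C2 98 DB.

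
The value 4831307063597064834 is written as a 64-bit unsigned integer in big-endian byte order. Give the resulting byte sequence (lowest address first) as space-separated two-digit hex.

43 0C 40 2D 4E 89 E2 82

4831307063597064834 in hexadecimal, padded to 64 bits, is 0x430C402D4E89E282.
Split into bytes (most-significant first): 43 0C 40 2D 4E 89 E2 82.
Big-endian stores the most-significant byte at the lowest address.
So the memory order matches the most-significant-first order: 43 0C 40 2D 4E 89 E2 82.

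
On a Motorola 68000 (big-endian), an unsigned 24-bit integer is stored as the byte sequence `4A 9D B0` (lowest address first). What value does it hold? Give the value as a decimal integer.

Big-endian: lowest address holds the most-significant byte.
The bytes are already most-significant first: 0x4A9DB0.
0x4A9DB0 = 4890032.

4890032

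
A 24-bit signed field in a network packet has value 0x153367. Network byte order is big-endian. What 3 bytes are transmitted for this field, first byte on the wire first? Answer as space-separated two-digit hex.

15 33 67

Split into bytes (most-significant first): 15 33 67.
In big-endian order the high byte comes first in memory.
So the memory order matches the most-significant-first order: 15 33 67.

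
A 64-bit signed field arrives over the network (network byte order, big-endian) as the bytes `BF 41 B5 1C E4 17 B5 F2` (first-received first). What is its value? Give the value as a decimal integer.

Big-endian: lowest address holds the most-significant byte.
The bytes are already most-significant first: 0xBF41B51CE417B5F2.
Top bit is set, so as a signed 64-bit value this is 0xBF41B51CE417B5F2 − 2^64 = -4665248603288652302.

-4665248603288652302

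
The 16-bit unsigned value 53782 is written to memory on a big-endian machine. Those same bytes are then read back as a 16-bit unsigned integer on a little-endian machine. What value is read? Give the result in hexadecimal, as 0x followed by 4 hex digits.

0x16D2

53782 in 16-bit hexadecimal is 0xD216.
Stored big-endian, the bytes at ascending addresses are D2 16.
Read back as little-endian, the first byte is least significant, giving 0x16D2.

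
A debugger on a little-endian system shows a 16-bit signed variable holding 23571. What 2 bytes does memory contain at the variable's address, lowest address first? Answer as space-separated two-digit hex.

13 5C

23571 in hexadecimal, padded to 16 bits, is 0x5C13.
Split into bytes (most-significant first): 5C 13.
In little-endian order the low byte comes first in memory.
So at ascending addresses the bytes are 13 5C.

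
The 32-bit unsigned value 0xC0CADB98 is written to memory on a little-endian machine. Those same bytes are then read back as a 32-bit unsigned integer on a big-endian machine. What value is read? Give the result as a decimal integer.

2564541120

Stored little-endian, the bytes at ascending addresses are 98 DB CA C0.
Read back as big-endian, the last byte is least significant, giving 0x98DBCAC0.
0x98DBCAC0 = 2564541120.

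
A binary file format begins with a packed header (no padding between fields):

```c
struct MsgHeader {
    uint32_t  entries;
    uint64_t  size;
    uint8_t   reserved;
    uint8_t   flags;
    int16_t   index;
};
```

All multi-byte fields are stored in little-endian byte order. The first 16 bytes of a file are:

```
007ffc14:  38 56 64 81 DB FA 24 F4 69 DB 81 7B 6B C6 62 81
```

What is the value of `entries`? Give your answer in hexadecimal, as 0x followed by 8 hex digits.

`entries` is the first field, at byte offset 0, occupying 4 bytes.
Bytes at offsets 0..3: 38 56 64 81.
Little-endian: lowest address holds the least-significant byte.
Reassemble most-significant byte first: 81 64 56 38 → 0x81645638.

0x81645638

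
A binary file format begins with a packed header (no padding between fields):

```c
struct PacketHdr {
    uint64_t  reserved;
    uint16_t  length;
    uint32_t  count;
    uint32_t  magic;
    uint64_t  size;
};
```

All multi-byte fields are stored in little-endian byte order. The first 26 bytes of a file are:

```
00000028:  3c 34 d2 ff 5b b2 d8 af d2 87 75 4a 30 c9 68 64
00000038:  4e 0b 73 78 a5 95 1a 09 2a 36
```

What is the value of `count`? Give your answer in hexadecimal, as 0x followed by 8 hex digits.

`count` follows `reserved` (8 B), `length` (2 B), so it starts at offset 8 + 2 = 10 and occupies 4 bytes.
Bytes at offsets 10..13: 75 4A 30 C9.
Little-endian stores the least-significant byte at the lowest address.
Reassemble most-significant byte first: C9 30 4A 75 → 0xC9304A75.

0xC9304A75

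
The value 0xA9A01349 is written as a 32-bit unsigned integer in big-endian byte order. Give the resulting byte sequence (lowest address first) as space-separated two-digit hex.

Split into bytes (most-significant first): A9 A0 13 49.
Big-endian: lowest address holds the most-significant byte.
So the memory order matches the most-significant-first order: A9 A0 13 49.

A9 A0 13 49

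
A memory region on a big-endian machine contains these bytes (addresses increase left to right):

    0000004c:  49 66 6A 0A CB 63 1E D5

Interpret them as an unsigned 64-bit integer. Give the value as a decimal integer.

5289031406987714261

In big-endian order the high byte comes first in memory.
The bytes are already most-significant first: 0x49666A0ACB631ED5.
0x49666A0ACB631ED5 = 5289031406987714261.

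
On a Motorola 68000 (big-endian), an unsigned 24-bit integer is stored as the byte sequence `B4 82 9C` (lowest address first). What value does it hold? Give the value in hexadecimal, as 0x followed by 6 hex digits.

In big-endian order the high byte comes first in memory.
The bytes are already most-significant first: 0xB4829C.

0xB4829C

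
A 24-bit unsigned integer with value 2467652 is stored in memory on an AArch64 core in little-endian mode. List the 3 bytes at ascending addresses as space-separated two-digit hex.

2467652 in hexadecimal, padded to 24 bits, is 0x25A744.
Split into bytes (most-significant first): 25 A7 44.
Little-endian stores the least-significant byte at the lowest address.
So at ascending addresses the bytes are 44 A7 25.

44 A7 25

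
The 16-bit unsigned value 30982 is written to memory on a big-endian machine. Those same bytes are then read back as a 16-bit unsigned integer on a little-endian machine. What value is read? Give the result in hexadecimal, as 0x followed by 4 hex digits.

30982 in 16-bit hexadecimal is 0x7906.
Stored big-endian, the bytes at ascending addresses are 79 06.
Read back as little-endian, the first byte is least significant, giving 0x0679.

0x0679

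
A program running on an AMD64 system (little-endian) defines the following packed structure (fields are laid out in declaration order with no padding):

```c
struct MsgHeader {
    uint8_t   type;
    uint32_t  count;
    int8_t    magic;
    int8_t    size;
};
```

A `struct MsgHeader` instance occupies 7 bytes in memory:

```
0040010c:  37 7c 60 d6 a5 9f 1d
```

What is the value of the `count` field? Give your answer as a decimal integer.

2782290044

`count` follows `type` (1 byte), so it starts at byte offset 1 and occupies 4 bytes.
Bytes at offsets 1..4: 7C 60 D6 A5.
Little-endian: lowest address holds the least-significant byte.
Reassemble most-significant byte first: A5 D6 60 7C → 0xA5D6607C.
0xA5D6607C = 2782290044.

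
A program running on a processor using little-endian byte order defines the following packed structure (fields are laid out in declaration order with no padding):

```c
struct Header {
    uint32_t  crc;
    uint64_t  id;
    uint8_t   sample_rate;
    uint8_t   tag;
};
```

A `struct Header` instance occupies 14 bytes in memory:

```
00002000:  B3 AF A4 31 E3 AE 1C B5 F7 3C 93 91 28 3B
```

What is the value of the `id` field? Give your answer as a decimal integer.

10489794991669161699

`id` follows `crc` (4 bytes), so it starts at byte offset 4 and occupies 8 bytes.
Bytes at offsets 4..11: E3 AE 1C B5 F7 3C 93 91.
In little-endian order the low byte comes first in memory.
Reassemble most-significant byte first: 91 93 3C F7 B5 1C AE E3 → 0x91933CF7B51CAEE3.
0x91933CF7B51CAEE3 = 10489794991669161699.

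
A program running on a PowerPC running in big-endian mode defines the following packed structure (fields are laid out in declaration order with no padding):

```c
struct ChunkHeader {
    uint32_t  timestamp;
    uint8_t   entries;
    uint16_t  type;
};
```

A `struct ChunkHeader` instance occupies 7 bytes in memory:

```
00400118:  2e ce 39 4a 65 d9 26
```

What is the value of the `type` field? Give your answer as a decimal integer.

55590

`type` follows `timestamp` (4 B), `entries` (1 B), so it starts at offset 4 + 1 = 5 and occupies 2 bytes.
Bytes at offsets 5..6: D9 26.
Big-endian stores the most-significant byte at the lowest address.
The bytes are already most-significant first: 0xD926.
0xD926 = 55590.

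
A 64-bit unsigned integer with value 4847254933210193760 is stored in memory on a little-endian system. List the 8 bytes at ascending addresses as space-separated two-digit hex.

60 DF C0 0D AE E8 44 43

4847254933210193760 in hexadecimal, padded to 64 bits, is 0x4344E8AE0DC0DF60.
Split into bytes (most-significant first): 43 44 E8 AE 0D C0 DF 60.
Little-endian: lowest address holds the least-significant byte.
So at ascending addresses the bytes are 60 DF C0 0D AE E8 44 43.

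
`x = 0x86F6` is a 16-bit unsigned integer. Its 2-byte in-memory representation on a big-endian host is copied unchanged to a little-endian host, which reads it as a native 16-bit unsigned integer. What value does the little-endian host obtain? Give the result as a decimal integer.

63110

Stored big-endian, the bytes at ascending addresses are 86 F6.
Read back as little-endian, the first byte is least significant, giving 0xF686.
0xF686 = 63110.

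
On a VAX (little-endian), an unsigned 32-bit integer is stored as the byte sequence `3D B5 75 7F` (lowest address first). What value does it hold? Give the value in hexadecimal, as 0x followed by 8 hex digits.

In little-endian order the low byte comes first in memory.
Reassemble most-significant byte first: 7F 75 B5 3D → 0x7F75B53D.

0x7F75B53D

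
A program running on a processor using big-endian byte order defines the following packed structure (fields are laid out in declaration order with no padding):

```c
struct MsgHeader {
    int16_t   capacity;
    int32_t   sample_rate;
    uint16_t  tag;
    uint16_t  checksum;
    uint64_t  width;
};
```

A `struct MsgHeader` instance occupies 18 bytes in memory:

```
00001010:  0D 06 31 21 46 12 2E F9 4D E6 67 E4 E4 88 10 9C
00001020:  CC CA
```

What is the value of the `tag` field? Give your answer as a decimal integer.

`tag` follows `capacity` (2 B), `sample_rate` (4 B), so it starts at offset 2 + 4 = 6 and occupies 2 bytes.
Bytes at offsets 6..7: 2E F9.
Big-endian stores the most-significant byte at the lowest address.
The bytes are already most-significant first: 0x2EF9.
0x2EF9 = 12025.

12025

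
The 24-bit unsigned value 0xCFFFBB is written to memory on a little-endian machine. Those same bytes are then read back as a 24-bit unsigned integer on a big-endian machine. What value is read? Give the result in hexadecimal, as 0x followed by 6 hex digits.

Stored little-endian, the bytes at ascending addresses are BB FF CF.
Read back as big-endian, the last byte is least significant, giving 0xBBFFCF.

0xBBFFCF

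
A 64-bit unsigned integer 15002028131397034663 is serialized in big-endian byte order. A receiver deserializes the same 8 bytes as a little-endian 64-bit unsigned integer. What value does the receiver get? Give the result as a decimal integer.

15002028131397034663 in 64-bit hexadecimal is 0xD031E919F25662A7.
Stored big-endian, the bytes at ascending addresses are D0 31 E9 19 F2 56 62 A7.
Read back as little-endian, the first byte is least significant, giving 0xA76256F219E931D0.
0xA76256F219E931D0 = 12061298349868397008.

12061298349868397008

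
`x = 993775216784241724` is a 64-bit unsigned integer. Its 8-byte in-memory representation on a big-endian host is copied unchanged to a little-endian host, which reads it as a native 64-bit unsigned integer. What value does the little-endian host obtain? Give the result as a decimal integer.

4392138144906594829

993775216784241724 in 64-bit hexadecimal is 0x0DCA994B5F02F43C.
Stored big-endian, the bytes at ascending addresses are 0D CA 99 4B 5F 02 F4 3C.
Read back as little-endian, the first byte is least significant, giving 0x3CF4025F4B99CA0D.
0x3CF4025F4B99CA0D = 4392138144906594829.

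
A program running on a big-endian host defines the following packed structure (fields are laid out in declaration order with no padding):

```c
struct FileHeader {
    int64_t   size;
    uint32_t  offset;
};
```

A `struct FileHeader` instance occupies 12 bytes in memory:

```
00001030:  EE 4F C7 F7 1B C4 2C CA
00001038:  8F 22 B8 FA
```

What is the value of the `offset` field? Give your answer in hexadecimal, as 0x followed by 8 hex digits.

0x8F22B8FA

`offset` follows `size` (8 bytes), so it starts at byte offset 8 and occupies 4 bytes.
Bytes at offsets 8..11: 8F 22 B8 FA.
In big-endian order the high byte comes first in memory.
The bytes are already most-significant first: 0x8F22B8FA.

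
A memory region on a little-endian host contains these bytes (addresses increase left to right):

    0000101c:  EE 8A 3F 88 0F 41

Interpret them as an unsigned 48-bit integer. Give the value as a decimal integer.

In little-endian order the low byte comes first in memory.
Reassemble most-significant byte first: 41 0F 88 3F 8A EE → 0x410F883F8AEE.
0x410F883F8AEE = 71534966180590.

71534966180590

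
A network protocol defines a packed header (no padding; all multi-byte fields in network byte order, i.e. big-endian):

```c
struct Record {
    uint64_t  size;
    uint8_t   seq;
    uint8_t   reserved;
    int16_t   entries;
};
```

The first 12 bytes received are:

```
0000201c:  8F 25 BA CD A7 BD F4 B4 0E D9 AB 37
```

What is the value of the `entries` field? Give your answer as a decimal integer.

`entries` follows `size` (8 B), `seq` (1 B), `reserved` (1 B), so it starts at offset 8 + 1 + 1 = 10 and occupies 2 bytes.
Bytes at offsets 10..11: AB 37.
Big-endian: lowest address holds the most-significant byte.
The bytes are already most-significant first: 0xAB37.
Top bit is set, so as a signed 16-bit value this is 0xAB37 − 2^16 = -21705.

-21705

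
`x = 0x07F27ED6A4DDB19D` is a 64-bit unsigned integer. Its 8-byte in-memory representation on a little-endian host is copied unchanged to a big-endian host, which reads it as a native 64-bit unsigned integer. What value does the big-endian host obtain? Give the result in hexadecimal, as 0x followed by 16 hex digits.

Stored little-endian, the bytes at ascending addresses are 9D B1 DD A4 D6 7E F2 07.
Read back as big-endian, the last byte is least significant, giving 0x9DB1DDA4D67EF207.

0x9DB1DDA4D67EF207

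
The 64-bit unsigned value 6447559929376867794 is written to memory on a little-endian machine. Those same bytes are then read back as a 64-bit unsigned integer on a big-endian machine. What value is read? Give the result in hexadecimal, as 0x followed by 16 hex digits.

6447559929376867794 in 64-bit hexadecimal is 0x597A55985A8D05D2.
Stored little-endian, the bytes at ascending addresses are D2 05 8D 5A 98 55 7A 59.
Read back as big-endian, the last byte is least significant, giving 0xD2058D5A98557A59.

0xD2058D5A98557A59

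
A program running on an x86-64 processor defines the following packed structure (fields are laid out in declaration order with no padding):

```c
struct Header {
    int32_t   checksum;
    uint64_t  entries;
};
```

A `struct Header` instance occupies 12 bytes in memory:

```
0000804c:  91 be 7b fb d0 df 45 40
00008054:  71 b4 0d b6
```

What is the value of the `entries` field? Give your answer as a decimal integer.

`entries` follows `checksum` (4 bytes), so it starts at byte offset 4 and occupies 8 bytes.
Bytes at offsets 4..11: D0 DF 45 40 71 B4 0D B6.
Little-endian: lowest address holds the least-significant byte.
Reassemble most-significant byte first: B6 0D B4 71 40 45 DF D0 → 0xB60DB4714045DFD0.
0xB60DB4714045DFD0 = 13118339688102748112.

13118339688102748112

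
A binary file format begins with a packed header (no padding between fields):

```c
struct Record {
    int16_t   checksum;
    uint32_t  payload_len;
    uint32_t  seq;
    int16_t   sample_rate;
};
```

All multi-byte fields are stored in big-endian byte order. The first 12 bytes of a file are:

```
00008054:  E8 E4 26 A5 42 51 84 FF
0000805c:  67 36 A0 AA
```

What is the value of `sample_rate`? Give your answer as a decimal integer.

`sample_rate` follows `checksum` (2 B), `payload_len` (4 B), `seq` (4 B), so it starts at offset 2 + 4 + 4 = 10 and occupies 2 bytes.
Bytes at offsets 10..11: A0 AA.
Big-endian: lowest address holds the most-significant byte.
The bytes are already most-significant first: 0xA0AA.
Top bit is set, so as a signed 16-bit value this is 0xA0AA − 2^16 = -24406.

-24406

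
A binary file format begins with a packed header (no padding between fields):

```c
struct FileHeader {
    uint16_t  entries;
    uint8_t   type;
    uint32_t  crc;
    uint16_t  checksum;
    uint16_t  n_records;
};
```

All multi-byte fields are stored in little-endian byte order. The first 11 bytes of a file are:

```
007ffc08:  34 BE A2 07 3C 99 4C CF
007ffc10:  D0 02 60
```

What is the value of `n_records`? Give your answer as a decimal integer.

`n_records` follows `entries` (2 B), `type` (1 B), `crc` (4 B), `checksum` (2 B), so it starts at offset 2 + 1 + 4 + 2 = 9 and occupies 2 bytes.
Bytes at offsets 9..10: 02 60.
In little-endian order the low byte comes first in memory.
Reassemble most-significant byte first: 60 02 → 0x6002.
0x6002 = 24578.

24578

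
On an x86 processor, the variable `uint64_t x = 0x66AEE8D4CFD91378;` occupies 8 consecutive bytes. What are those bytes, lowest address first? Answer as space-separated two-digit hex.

78 13 D9 CF D4 E8 AE 66

Split into bytes (most-significant first): 66 AE E8 D4 CF D9 13 78.
Little-endian: lowest address holds the least-significant byte.
So at ascending addresses the bytes are 78 13 D9 CF D4 E8 AE 66.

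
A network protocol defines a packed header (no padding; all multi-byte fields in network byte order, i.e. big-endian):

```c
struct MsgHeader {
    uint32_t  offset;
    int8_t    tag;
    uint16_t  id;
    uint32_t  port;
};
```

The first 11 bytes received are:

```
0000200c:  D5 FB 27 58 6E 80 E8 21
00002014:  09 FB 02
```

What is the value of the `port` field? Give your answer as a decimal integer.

554302210

`port` follows `offset` (4 B), `tag` (1 B), `id` (2 B), so it starts at offset 4 + 1 + 2 = 7 and occupies 4 bytes.
Bytes at offsets 7..10: 21 09 FB 02.
Big-endian stores the most-significant byte at the lowest address.
The bytes are already most-significant first: 0x2109FB02.
0x2109FB02 = 554302210.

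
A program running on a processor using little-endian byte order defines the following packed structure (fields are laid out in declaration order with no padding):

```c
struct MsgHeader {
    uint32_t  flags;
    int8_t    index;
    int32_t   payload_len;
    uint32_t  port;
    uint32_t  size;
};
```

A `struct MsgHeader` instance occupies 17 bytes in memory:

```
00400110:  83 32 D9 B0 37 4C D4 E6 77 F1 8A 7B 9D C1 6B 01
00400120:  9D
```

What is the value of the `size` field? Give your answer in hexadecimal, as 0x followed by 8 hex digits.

0x9D016BC1

`size` follows `flags` (4 B), `index` (1 B), `payload_len` (4 B), `port` (4 B), so it starts at offset 4 + 1 + 4 + 4 = 13 and occupies 4 bytes.
Bytes at offsets 13..16: C1 6B 01 9D.
Little-endian: lowest address holds the least-significant byte.
Reassemble most-significant byte first: 9D 01 6B C1 → 0x9D016BC1.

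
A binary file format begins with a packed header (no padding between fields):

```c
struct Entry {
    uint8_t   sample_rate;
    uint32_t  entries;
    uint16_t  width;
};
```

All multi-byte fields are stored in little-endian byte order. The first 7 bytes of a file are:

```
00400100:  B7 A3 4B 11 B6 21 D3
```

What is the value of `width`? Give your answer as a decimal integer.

54049

`width` follows `sample_rate` (1 B), `entries` (4 B), so it starts at offset 1 + 4 = 5 and occupies 2 bytes.
Bytes at offsets 5..6: 21 D3.
Little-endian: lowest address holds the least-significant byte.
Reassemble most-significant byte first: D3 21 → 0xD321.
0xD321 = 54049.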